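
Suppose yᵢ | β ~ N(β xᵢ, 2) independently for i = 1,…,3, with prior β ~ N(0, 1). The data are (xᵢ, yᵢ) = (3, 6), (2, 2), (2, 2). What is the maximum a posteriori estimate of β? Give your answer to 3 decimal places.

β̂_MAP = 1.368

log p(β | y) = −Σ(yᵢ − βxᵢ)²/(2·2) − β²/(2·1) + const.
Setting the derivative to zero: Σxᵢ(yᵢ − βxᵢ)/2 − β/1 = 0, so β = Σxᵢyᵢ / (Σxᵢ² + σ²/τ²).
Σxᵢyᵢ = 3·6 + 2·2 + 2·2 = 26; Σxᵢ² = 17; σ²/τ² = 2.
β̂_MAP = 26 / (17 + 2) = 26/19 ≈ 1.368.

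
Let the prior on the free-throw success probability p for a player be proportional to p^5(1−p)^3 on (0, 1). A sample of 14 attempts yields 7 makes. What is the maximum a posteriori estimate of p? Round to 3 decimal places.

The prior density ∝ p^5(1−p)^3 is the kernel of Beta(6, 4).
Data: 7 successes in 14 trials. The binomial likelihood contributes p^7(1−p)^7, so the posterior is Beta(6+7, 4+7) = Beta(13, 11).
For Beta(a, b) with a, b > 1 the mode is (a−1)/(a+b−2) = 12/22 ≈ 0.545.

p̂_MAP = 0.545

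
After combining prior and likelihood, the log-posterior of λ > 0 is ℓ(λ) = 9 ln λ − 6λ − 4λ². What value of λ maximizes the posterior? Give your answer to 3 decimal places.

ℓ'(λ) = 9/λ − 6 − 8λ. Setting this to zero and multiplying by λ: 8λ² + 6λ − 9 = 0.
λ = (−6 + √(6² + 4·8·9)) / (2·8) = (−6 + √324) / 16 = (−6 + 18)/16 = 3/4.
ℓ''(λ) = −9/λ² − 8 < 0, confirming a maximum.

λ̂_MAP = 0.750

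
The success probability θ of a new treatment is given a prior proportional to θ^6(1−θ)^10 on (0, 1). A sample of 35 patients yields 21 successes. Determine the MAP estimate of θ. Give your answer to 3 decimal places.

θ̂_MAP = 0.529

The prior density ∝ θ^6(1−θ)^10 is the kernel of Beta(7, 11).
Data: 21 successes in 35 trials. The binomial likelihood contributes θ^21(1−θ)^14, so the posterior is Beta(7+21, 11+14) = Beta(28, 25).
For Beta(a, b) with a, b > 1 the mode is (a−1)/(a+b−2) = 27/51 ≈ 0.529.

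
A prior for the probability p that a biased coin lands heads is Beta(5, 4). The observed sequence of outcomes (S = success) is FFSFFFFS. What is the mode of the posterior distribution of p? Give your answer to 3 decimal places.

Prior: Beta(5, 4).
Data: 2 successes in 8 trials (from the sequence). The binomial likelihood contributes p^2(1−p)^6, so the posterior is Beta(5+2, 4+6) = Beta(7, 10).
For Beta(a, b) with a, b > 1 the mode is (a−1)/(a+b−2) = 6/15 ≈ 0.400.

p̂_MAP = 0.400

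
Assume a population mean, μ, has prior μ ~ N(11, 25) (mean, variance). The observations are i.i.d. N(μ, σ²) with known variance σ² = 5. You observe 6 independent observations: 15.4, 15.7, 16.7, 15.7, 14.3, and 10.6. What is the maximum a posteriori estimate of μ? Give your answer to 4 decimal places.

μ̂_MAP = 14.6129

n = 6; x̄ = (15.4 + 15.7 + 16.7 + 15.7 + 14.3 + 10.6)/6 = 88.4/6 = 221/15 ≈ 14.7333.
For a Normal prior and Normal likelihood with known variance, the posterior is Normal; its mode equals its mean, the precision-weighted average.
Prior precision 1/σ₀² = 1/25 = 0.04; data precision n/σ² = 6/5 = 1.2.
μ̂ = (0.04·11 + 1.2·(221/15)) / (0.04 + 1.2) = 18.12/1.24 = 453/31 ≈ 14.6129.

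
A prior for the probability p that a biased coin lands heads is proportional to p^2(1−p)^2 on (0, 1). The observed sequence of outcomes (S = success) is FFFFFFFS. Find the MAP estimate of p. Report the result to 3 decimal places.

p̂_MAP = 0.250

The prior density ∝ p^2(1−p)^2 is the kernel of Beta(3, 3).
Data: 1 success in 8 trials (from the sequence). The binomial likelihood contributes p(1−p)^7, so the posterior is Beta(3+1, 3+7) = Beta(4, 10).
For Beta(a, b) with a, b > 1 the mode is (a−1)/(a+b−2) = 3/12 ≈ 0.250.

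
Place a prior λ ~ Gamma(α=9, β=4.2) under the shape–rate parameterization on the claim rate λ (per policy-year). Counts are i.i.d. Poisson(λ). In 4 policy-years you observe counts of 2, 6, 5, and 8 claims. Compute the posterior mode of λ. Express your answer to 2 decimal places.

λ̂_MAP = 3.54

Σxᵢ = 2+6+5+8 = 21, with n = 4.
Posterior ∝ λ^8e^(−4.2λ) · λ^21e^(−4λ) = λ^29e^(−8.2λ), i.e. Gamma(shape=30, rate=8.2).
The mode of a Gamma(a, b) with a ≥ 1 (shape–rate) is (a−1)/b = 29/8.2 ≈ 3.54.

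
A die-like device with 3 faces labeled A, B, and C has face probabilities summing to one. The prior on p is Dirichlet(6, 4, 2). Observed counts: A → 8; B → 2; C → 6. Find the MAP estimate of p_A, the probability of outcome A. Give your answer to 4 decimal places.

MAP estimate of p_A = 0.5200

The posterior is Dirichlet(αᵢ + nᵢ) = Dirichlet(14, 6, 8).
For a Dirichlet(a₁,…,a_K) with all aᵢ > 1, the mode has j-th component (aⱼ − 1)/(Σaᵢ − K).
Here Σaᵢ = 28 and K = 3, so p_A = (14 − 1)/(28 − 3) = 13/25 ≈ 0.5200.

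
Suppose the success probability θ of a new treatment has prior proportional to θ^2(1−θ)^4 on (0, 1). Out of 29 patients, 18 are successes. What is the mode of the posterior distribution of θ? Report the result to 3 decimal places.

θ̂_MAP = 0.571

The prior density ∝ θ^2(1−θ)^4 is the kernel of Beta(3, 5).
Data: 18 successes in 29 trials. The binomial likelihood contributes θ^18(1−θ)^11, so the posterior is Beta(3+18, 5+11) = Beta(21, 16).
For Beta(a, b) with a, b > 1 the mode is (a−1)/(a+b−2) = 20/35 ≈ 0.571.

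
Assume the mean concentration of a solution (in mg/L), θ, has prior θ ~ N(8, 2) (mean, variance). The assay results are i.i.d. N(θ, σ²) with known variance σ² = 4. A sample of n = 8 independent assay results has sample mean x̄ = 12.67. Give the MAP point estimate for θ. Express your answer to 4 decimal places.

θ̂_MAP = 11.7360

n = 8, x̄ = 12.67.
For a Normal prior and Normal likelihood with known variance, the posterior is Normal; its mode equals its mean, the precision-weighted average.
Prior precision 1/σ₀² = 1/2 = 0.5; data precision n/σ² = 8/4 = 2.
θ̂ = (0.5·8 + 2·12.67) / (0.5 + 2) = 29.34/2.5 = 11.7360.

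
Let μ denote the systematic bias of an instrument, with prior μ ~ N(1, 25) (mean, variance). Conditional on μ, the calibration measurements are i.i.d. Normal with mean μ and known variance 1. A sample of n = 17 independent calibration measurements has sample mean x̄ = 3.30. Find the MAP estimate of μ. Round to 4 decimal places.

μ̂_MAP = 3.2946

n = 17, x̄ = 3.30.
For a Normal prior and Normal likelihood with known variance, the posterior is Normal; its mode equals its mean, the precision-weighted average.
Prior precision 1/σ₀² = 1/25 = 0.04; data precision n/σ² = 17/1 = 17.
μ̂ = (0.04·1 + 17·3.3) / (0.04 + 17) = 56.14/17.04 = 2807/852 ≈ 3.2946.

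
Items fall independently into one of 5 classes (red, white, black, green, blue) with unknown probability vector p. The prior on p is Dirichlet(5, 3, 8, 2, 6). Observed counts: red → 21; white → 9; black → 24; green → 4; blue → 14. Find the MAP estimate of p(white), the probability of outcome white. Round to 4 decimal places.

MAP estimate of p(white) = 0.1209

The posterior is Dirichlet(αᵢ + nᵢ) = Dirichlet(26, 12, 32, 6, 20).
For a Dirichlet(a₁,…,a_K) with all aᵢ > 1, the mode has j-th component (aⱼ − 1)/(Σaᵢ − K).
Here Σaᵢ = 96 and K = 5, so p(white) = (12 − 1)/(96 − 5) = 11/91 ≈ 0.1209.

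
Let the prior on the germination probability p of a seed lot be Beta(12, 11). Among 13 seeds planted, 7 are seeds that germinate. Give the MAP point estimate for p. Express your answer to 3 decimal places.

Prior: Beta(12, 11).
Data: 7 successes in 13 trials. The binomial likelihood contributes p^7(1−p)^6, so the posterior is Beta(12+7, 11+6) = Beta(19, 17).
For Beta(a, b) with a, b > 1 the mode is (a−1)/(a+b−2) = 18/34 ≈ 0.529.

p̂_MAP = 0.529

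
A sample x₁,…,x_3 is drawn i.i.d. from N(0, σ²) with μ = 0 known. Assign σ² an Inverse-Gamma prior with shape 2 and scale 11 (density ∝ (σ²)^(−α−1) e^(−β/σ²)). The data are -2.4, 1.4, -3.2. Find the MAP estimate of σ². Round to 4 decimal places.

σ̂²_MAP = 4.4400

Sum of squared deviations about the known mean: SS = (-2.4−0)² + (1.4−0)² + (-3.2−0)² = 17.96.
The Normal likelihood contributes (σ²)^(−n/2) exp(−SS/(2σ²)), so the posterior is Inverse-Gamma(α + n/2, β + SS/2) = Inverse-Gamma(3.5, 19.98).
The mode of Inverse-Gamma(a, b) is b/(a+1) = 19.98/4.5 ≈ 4.4400.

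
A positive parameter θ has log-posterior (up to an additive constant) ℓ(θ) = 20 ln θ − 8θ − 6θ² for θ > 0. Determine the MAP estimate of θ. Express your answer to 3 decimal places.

θ̂_MAP = 1.000

ℓ'(θ) = 20/θ − 8 − 12θ. Setting this to zero and multiplying by θ: 12θ² + 8θ − 20 = 0.
θ = (−8 + √(8² + 4·12·20)) / (2·12) = (−8 + √1024) / 24 = (−8 + 32)/24 = 1.
ℓ''(θ) = −20/θ² − 12 < 0, confirming a maximum.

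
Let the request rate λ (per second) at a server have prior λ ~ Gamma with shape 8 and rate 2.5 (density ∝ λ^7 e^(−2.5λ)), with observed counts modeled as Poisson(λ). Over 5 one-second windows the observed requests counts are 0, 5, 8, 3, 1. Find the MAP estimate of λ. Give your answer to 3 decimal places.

Σxᵢ = 0+5+8+3+1 = 17, with n = 5.
Posterior ∝ λ^7e^(−2.5λ) · λ^17e^(−5λ) = λ^24e^(−7.5λ), i.e. Gamma(shape=25, rate=7.5).
The mode of a Gamma(a, b) with a ≥ 1 (shape–rate) is (a−1)/b = 24/7.5 ≈ 3.200.

λ̂_MAP = 3.200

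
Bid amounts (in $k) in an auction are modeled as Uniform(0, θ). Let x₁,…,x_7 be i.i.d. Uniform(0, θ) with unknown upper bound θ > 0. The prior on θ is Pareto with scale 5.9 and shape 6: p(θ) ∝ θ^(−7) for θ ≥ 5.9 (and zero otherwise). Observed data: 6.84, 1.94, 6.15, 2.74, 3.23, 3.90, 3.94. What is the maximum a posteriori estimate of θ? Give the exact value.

The Uniform(0, θ) likelihood is θ^(−n) for θ ≥ max(xᵢ), zero otherwise. Here max(xᵢ) = 6.84.
Posterior ∝ θ^(−7) · θ^(−7) = θ^(−14) on θ ≥ max(5.9, 6.84) = 6.84.
This density is strictly decreasing in θ, so the posterior mode lies at the lower boundary of the support.

θ̂_MAP = 6.84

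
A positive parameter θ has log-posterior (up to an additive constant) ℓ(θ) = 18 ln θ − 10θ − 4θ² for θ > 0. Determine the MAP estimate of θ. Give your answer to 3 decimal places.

ℓ'(θ) = 18/θ − 10 − 8θ. Setting this to zero and multiplying by θ: 8θ² + 10θ − 18 = 0.
θ = (−10 + √(10² + 4·8·18)) / (2·8) = (−10 + √676) / 16 = (−10 + 26)/16 = 1.
ℓ''(θ) = −18/θ² − 8 < 0, confirming a maximum.

θ̂_MAP = 1.000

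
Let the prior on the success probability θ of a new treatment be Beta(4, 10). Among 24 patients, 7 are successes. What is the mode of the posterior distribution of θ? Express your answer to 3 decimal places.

Prior: Beta(4, 10).
Data: 7 successes in 24 trials. The binomial likelihood contributes θ^7(1−θ)^17, so the posterior is Beta(4+7, 10+17) = Beta(11, 27).
For Beta(a, b) with a, b > 1 the mode is (a−1)/(a+b−2) = 10/36 ≈ 0.278.

θ̂_MAP = 0.278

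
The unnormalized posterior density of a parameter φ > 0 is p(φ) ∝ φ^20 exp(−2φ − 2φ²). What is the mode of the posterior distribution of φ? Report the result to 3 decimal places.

φ̂_MAP = 2.000

ℓ'(φ) = 20/φ − 2 − 4φ. Setting this to zero and multiplying by φ: 4φ² + 2φ − 20 = 0.
φ = (−2 + √(2² + 4·4·20)) / (2·4) = (−2 + √324) / 8 = (−2 + 18)/8 = 2.
ℓ''(φ) = −20/φ² − 4 < 0, confirming a maximum.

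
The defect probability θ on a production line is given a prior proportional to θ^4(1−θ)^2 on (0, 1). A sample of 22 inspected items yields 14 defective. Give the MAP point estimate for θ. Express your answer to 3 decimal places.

The prior density ∝ θ^4(1−θ)^2 is the kernel of Beta(5, 3).
Data: 14 successes in 22 trials. The binomial likelihood contributes θ^14(1−θ)^8, so the posterior is Beta(5+14, 3+8) = Beta(19, 11).
For Beta(a, b) with a, b > 1 the mode is (a−1)/(a+b−2) = 18/28 ≈ 0.643.

θ̂_MAP = 0.643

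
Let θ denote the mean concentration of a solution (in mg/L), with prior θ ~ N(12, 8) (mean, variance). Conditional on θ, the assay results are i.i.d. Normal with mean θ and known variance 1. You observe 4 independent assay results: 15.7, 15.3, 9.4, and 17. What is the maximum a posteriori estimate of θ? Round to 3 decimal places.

n = 4; x̄ = (15.7 + 15.3 + 9.4 + 17)/4 = 57.4/4 = 14.35.
For a Normal prior and Normal likelihood with known variance, the posterior is Normal; its mode equals its mean, the precision-weighted average.
Prior precision 1/σ₀² = 1/8 = 0.125; data precision n/σ² = 4/1 = 4.
θ̂ = (0.125·12 + 4·14.35) / (0.125 + 4) = 58.9/4.125 = 2356/165 ≈ 14.279.

θ̂_MAP = 14.279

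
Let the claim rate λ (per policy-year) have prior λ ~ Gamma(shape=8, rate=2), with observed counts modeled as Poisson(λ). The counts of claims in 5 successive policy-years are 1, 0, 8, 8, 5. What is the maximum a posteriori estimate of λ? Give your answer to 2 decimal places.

Σxᵢ = 1+0+8+8+5 = 22, with n = 5.
Posterior ∝ λ^7e^(−2λ) · λ^22e^(−5λ) = λ^29e^(−7λ), i.e. Gamma(shape=30, rate=7).
The mode of a Gamma(a, b) with a ≥ 1 (shape–rate) is (a−1)/b = 29/7 ≈ 4.14.

λ̂_MAP = 4.14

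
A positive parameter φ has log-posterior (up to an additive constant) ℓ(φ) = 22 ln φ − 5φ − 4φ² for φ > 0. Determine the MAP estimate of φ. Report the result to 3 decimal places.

ℓ'(φ) = 22/φ − 5 − 8φ. Setting this to zero and multiplying by φ: 8φ² + 5φ − 22 = 0.
φ = (−5 + √(5² + 4·8·22)) / (2·8) = (−5 + √729) / 16 = (−5 + 27)/16 = 11/8.
ℓ''(φ) = −22/φ² − 8 < 0, confirming a maximum.

φ̂_MAP = 1.375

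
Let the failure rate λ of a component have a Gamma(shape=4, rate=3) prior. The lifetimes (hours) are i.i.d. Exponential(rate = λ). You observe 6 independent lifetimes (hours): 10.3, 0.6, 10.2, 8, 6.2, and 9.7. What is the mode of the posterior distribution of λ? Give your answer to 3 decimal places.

The Exponential(rate=λ) likelihood is ∝ λ^n e^(−λΣtᵢ). Here n = 6 and Σtᵢ = 10.3 + 0.6 + 10.2 + 8 + 6.2 + 9.7 = 45.
Posterior ∝ λ^3e^(−3λ) · λ^6e^(−45λ) = λ^9e^(−48λ), i.e. Gamma(10, 48).
Mode = (a−1)/b = 9/48 ≈ 0.188.

λ̂_MAP = 0.188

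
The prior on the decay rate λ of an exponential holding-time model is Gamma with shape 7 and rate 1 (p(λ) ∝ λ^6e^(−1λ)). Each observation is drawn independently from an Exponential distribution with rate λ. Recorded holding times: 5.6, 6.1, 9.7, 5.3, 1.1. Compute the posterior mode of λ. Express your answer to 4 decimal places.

λ̂_MAP = 0.3819

The Exponential(rate=λ) likelihood is ∝ λ^n e^(−λΣtᵢ). Here n = 5 and Σtᵢ = 5.6 + 6.1 + 9.7 + 5.3 + 1.1 = 27.8.
Posterior ∝ λ^6e^(−1λ) · λ^5e^(−27.8λ) = λ^11e^(−28.8λ), i.e. Gamma(12, 28.8).
Mode = (a−1)/b = 11/28.8 ≈ 0.3819.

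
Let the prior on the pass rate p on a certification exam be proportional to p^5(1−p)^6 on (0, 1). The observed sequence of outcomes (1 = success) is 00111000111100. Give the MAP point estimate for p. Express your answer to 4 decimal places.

The prior density ∝ p^5(1−p)^6 is the kernel of Beta(6, 7).
Data: 7 successes in 14 trials (from the sequence). The binomial likelihood contributes p^7(1−p)^7, so the posterior is Beta(6+7, 7+7) = Beta(13, 14).
For Beta(a, b) with a, b > 1 the mode is (a−1)/(a+b−2) = 12/25 ≈ 0.4800.

p̂_MAP = 0.4800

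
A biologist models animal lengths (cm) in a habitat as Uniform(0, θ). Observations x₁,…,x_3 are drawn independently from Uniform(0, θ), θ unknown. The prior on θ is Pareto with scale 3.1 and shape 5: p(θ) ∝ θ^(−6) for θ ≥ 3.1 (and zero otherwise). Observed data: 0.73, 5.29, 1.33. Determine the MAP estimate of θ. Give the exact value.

θ̂_MAP = 5.29

The Uniform(0, θ) likelihood is θ^(−n) for θ ≥ max(xᵢ), zero otherwise. Here max(xᵢ) = 5.29.
Posterior ∝ θ^(−6) · θ^(−3) = θ^(−9) on θ ≥ max(3.1, 5.29) = 5.29.
This density is strictly decreasing in θ, so the posterior mode lies at the lower boundary of the support.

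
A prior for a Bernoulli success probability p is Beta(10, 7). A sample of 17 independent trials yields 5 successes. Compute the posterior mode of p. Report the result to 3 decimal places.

p̂_MAP = 0.438

Prior: Beta(10, 7).
Data: 5 successes in 17 trials. The binomial likelihood contributes p^5(1−p)^12, so the posterior is Beta(10+5, 7+12) = Beta(15, 19).
For Beta(a, b) with a, b > 1 the mode is (a−1)/(a+b−2) = 14/32 ≈ 0.438.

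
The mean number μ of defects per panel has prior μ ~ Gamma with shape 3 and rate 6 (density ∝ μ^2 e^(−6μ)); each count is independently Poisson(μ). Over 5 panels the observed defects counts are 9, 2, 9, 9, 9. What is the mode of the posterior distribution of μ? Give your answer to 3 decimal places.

μ̂_MAP = 3.636

Σxᵢ = 9+2+9+9+9 = 38, with n = 5.
Posterior ∝ μ^2e^(−6μ) · μ^38e^(−5μ) = μ^40e^(−11μ), i.e. Gamma(shape=41, rate=11).
The mode of a Gamma(a, b) with a ≥ 1 (shape–rate) is (a−1)/b = 40/11 ≈ 3.636.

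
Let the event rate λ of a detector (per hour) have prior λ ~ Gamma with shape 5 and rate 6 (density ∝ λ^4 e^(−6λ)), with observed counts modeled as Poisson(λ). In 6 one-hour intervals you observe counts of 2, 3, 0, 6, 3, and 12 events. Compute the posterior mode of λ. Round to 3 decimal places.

Σxᵢ = 2+3+0+6+3+12 = 26, with n = 6.
Posterior ∝ λ^4e^(−6λ) · λ^26e^(−6λ) = λ^30e^(−12λ), i.e. Gamma(shape=31, rate=12).
The mode of a Gamma(a, b) with a ≥ 1 (shape–rate) is (a−1)/b = 30/12 ≈ 2.500.

λ̂_MAP = 2.500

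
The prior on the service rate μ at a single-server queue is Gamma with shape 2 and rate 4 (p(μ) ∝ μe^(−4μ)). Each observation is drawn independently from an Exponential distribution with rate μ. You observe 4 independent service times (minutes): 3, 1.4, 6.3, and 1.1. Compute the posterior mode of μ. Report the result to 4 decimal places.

The Exponential(rate=μ) likelihood is ∝ μ^n e^(−μΣtᵢ). Here n = 4 and Σtᵢ = 3 + 1.4 + 6.3 + 1.1 = 11.8.
Posterior ∝ μe^(−4μ) · μ^4e^(−11.8μ) = μ^5e^(−15.8μ), i.e. Gamma(6, 15.8).
Mode = (a−1)/b = 5/15.8 ≈ 0.3165.

μ̂_MAP = 0.3165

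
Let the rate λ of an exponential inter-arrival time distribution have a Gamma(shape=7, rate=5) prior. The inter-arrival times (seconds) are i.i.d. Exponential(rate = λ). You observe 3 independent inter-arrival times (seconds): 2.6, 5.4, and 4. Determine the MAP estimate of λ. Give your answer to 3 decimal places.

λ̂_MAP = 0.529

The Exponential(rate=λ) likelihood is ∝ λ^n e^(−λΣtᵢ). Here n = 3 and Σtᵢ = 2.6 + 5.4 + 4 = 12.
Posterior ∝ λ^6e^(−5λ) · λ^3e^(−12λ) = λ^9e^(−17λ), i.e. Gamma(10, 17).
Mode = (a−1)/b = 9/17 ≈ 0.529.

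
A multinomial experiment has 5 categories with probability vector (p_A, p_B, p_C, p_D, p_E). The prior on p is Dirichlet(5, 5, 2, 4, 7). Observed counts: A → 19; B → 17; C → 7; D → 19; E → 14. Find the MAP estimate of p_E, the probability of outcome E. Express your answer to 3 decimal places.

MAP estimate of p_E = 0.213

The posterior is Dirichlet(αᵢ + nᵢ) = Dirichlet(24, 22, 9, 23, 21).
For a Dirichlet(a₁,…,a_K) with all aᵢ > 1, the mode has j-th component (aⱼ − 1)/(Σaᵢ − K).
Here Σaᵢ = 99 and K = 5, so p_E = (21 − 1)/(99 − 5) = 20/94 ≈ 0.213.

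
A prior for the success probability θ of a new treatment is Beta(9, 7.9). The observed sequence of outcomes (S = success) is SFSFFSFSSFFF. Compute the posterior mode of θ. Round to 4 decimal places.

Prior: Beta(9, 7.9).
Data: 5 successes in 12 trials (from the sequence). The binomial likelihood contributes θ^5(1−θ)^7, so the posterior is Beta(9+5, 7.9+7) = Beta(14, 14.9).
For Beta(a, b) with a, b > 1 the mode is (a−1)/(a+b−2) = 13/26.9 ≈ 0.4833.

θ̂_MAP = 0.4833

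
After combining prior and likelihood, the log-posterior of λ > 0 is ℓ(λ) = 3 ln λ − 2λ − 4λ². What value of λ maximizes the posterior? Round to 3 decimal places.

ℓ'(λ) = 3/λ − 2 − 8λ. Setting this to zero and multiplying by λ: 8λ² + 2λ − 3 = 0.
λ = (−2 + √(2² + 4·8·3)) / (2·8) = (−2 + √100) / 16 = (−2 + 10)/16 = 1/2.
ℓ''(λ) = −3/λ² − 8 < 0, confirming a maximum.

λ̂_MAP = 0.500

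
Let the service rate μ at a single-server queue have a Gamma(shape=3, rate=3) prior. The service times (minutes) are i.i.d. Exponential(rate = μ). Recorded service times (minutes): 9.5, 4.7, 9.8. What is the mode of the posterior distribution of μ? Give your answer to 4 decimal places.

The Exponential(rate=μ) likelihood is ∝ μ^n e^(−μΣtᵢ). Here n = 3 and Σtᵢ = 9.5 + 4.7 + 9.8 = 24.
Posterior ∝ μ^2e^(−3μ) · μ^3e^(−24μ) = μ^5e^(−27μ), i.e. Gamma(6, 27).
Mode = (a−1)/b = 5/27 ≈ 0.1852.

μ̂_MAP = 0.1852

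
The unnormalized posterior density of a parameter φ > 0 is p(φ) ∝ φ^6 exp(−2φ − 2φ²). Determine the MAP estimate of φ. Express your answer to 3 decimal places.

ℓ'(φ) = 6/φ − 2 − 4φ. Setting this to zero and multiplying by φ: 4φ² + 2φ − 6 = 0.
φ = (−2 + √(2² + 4·4·6)) / (2·4) = (−2 + √100) / 8 = (−2 + 10)/8 = 1.
ℓ''(φ) = −6/φ² − 4 < 0, confirming a maximum.

φ̂_MAP = 1.000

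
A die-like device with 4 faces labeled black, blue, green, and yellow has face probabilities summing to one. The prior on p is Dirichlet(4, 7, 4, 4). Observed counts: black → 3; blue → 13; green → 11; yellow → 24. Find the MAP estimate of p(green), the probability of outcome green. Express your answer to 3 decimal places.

The posterior is Dirichlet(αᵢ + nᵢ) = Dirichlet(7, 20, 15, 28).
For a Dirichlet(a₁,…,a_K) with all aᵢ > 1, the mode has j-th component (aⱼ − 1)/(Σaᵢ − K).
Here Σaᵢ = 70 and K = 4, so p(green) = (15 − 1)/(70 − 4) = 14/66 ≈ 0.212.

MAP estimate of p(green) = 0.212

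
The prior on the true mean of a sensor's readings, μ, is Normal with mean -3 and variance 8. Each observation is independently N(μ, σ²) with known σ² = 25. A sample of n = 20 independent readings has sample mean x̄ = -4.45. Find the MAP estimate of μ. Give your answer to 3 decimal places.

μ̂_MAP = -4.254

n = 20, x̄ = -4.45.
For a Normal prior and Normal likelihood with known variance, the posterior is Normal; its mode equals its mean, the precision-weighted average.
Prior precision 1/σ₀² = 1/8 = 0.125; data precision n/σ² = 20/25 = 0.8.
μ̂ = (0.125·(-3) + 0.8·(-4.45)) / (0.125 + 0.8) = (-3.935)/0.925 = -787/185 ≈ -4.254.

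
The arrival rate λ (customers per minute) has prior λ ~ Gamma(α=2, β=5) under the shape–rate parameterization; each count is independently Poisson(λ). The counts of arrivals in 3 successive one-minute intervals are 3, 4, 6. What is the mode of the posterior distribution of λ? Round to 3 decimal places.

λ̂_MAP = 1.750

Σxᵢ = 3+4+6 = 13, with n = 3.
Posterior ∝ λe^(−5λ) · λ^13e^(−3λ) = λ^14e^(−8λ), i.e. Gamma(shape=15, rate=8).
The mode of a Gamma(a, b) with a ≥ 1 (shape–rate) is (a−1)/b = 14/8 ≈ 1.750.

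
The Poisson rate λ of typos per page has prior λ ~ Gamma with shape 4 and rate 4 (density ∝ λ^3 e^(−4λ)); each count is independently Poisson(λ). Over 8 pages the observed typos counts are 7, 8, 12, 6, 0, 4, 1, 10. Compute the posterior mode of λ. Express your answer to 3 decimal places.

λ̂_MAP = 4.250

Σxᵢ = 7+8+12+6+0+4+1+10 = 48, with n = 8.
Posterior ∝ λ^3e^(−4λ) · λ^48e^(−8λ) = λ^51e^(−12λ), i.e. Gamma(shape=52, rate=12).
The mode of a Gamma(a, b) with a ≥ 1 (shape–rate) is (a−1)/b = 51/12 ≈ 4.250.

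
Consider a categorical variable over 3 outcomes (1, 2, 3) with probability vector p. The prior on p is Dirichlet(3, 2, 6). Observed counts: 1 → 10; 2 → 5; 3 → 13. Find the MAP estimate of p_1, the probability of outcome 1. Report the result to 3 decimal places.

The posterior is Dirichlet(αᵢ + nᵢ) = Dirichlet(13, 7, 19).
For a Dirichlet(a₁,…,a_K) with all aᵢ > 1, the mode has j-th component (aⱼ − 1)/(Σaᵢ − K).
Here Σaᵢ = 39 and K = 3, so p_1 = (13 − 1)/(39 − 3) = 12/36 ≈ 0.333.

MAP estimate: 0.333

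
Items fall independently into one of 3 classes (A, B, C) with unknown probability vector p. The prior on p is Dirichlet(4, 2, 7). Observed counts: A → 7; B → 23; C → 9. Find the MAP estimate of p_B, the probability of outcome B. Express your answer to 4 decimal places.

MAP estimate of p_B = 0.4898

The posterior is Dirichlet(αᵢ + nᵢ) = Dirichlet(11, 25, 16).
For a Dirichlet(a₁,…,a_K) with all aᵢ > 1, the mode has j-th component (aⱼ − 1)/(Σaᵢ − K).
Here Σaᵢ = 52 and K = 3, so p_B = (25 − 1)/(52 − 3) = 24/49 ≈ 0.4898.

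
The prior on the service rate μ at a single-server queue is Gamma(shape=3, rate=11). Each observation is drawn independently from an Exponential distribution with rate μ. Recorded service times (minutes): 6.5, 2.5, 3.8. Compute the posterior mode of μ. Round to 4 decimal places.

μ̂_MAP = 0.2101

The Exponential(rate=μ) likelihood is ∝ μ^n e^(−μΣtᵢ). Here n = 3 and Σtᵢ = 6.5 + 2.5 + 3.8 = 12.8.
Posterior ∝ μ^2e^(−11μ) · μ^3e^(−12.8μ) = μ^5e^(−23.8μ), i.e. Gamma(6, 23.8).
Mode = (a−1)/b = 5/23.8 ≈ 0.2101.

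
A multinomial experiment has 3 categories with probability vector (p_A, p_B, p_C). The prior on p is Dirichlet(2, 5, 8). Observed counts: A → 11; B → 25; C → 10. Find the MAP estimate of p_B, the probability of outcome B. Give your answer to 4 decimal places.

MAP estimate of p_B = 0.5000

The posterior is Dirichlet(αᵢ + nᵢ) = Dirichlet(13, 30, 18).
For a Dirichlet(a₁,…,a_K) with all aᵢ > 1, the mode has j-th component (aⱼ − 1)/(Σaᵢ − K).
Here Σaᵢ = 61 and K = 3, so p_B = (30 − 1)/(61 − 3) = 29/58 ≈ 0.5000.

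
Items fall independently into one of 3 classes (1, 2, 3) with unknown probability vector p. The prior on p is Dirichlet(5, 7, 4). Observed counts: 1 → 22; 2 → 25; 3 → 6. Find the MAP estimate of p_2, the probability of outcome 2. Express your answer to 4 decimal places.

The posterior is Dirichlet(αᵢ + nᵢ) = Dirichlet(27, 32, 10).
For a Dirichlet(a₁,…,a_K) with all aᵢ > 1, the mode has j-th component (aⱼ − 1)/(Σaᵢ − K).
Here Σaᵢ = 69 and K = 3, so p_2 = (32 − 1)/(69 − 3) = 31/66 ≈ 0.4697.

MAP estimate: 0.4697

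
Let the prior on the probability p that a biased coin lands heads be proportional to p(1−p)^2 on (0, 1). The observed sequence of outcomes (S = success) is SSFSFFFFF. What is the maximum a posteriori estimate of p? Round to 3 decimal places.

The prior density ∝ p(1−p)^2 is the kernel of Beta(2, 3).
Data: 3 successes in 9 trials (from the sequence). The binomial likelihood contributes p^3(1−p)^6, so the posterior is Beta(2+3, 3+6) = Beta(5, 9).
For Beta(a, b) with a, b > 1 the mode is (a−1)/(a+b−2) = 4/12 ≈ 0.333.

p̂_MAP = 0.333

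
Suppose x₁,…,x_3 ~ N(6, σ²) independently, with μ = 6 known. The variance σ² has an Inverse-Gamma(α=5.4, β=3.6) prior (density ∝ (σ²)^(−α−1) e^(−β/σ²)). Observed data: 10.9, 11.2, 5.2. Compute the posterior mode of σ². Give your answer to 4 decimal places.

Sum of squared deviations about the known mean: SS = (10.9−6)² + (11.2−6)² + (5.2−6)² = 51.69.
The Normal likelihood contributes (σ²)^(−n/2) exp(−SS/(2σ²)), so the posterior is Inverse-Gamma(α + n/2, β + SS/2) = Inverse-Gamma(6.9, 29.445).
The mode of Inverse-Gamma(a, b) is b/(a+1) = 29.445/7.9 ≈ 3.7272.

σ̂²_MAP = 3.7272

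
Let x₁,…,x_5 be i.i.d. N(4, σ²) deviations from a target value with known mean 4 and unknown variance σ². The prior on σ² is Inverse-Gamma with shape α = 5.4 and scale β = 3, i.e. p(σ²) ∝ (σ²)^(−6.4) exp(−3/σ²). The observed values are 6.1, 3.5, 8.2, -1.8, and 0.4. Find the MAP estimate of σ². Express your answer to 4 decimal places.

Sum of squared deviations about the known mean: SS = (6.1−4)² + (3.5−4)² + (8.2−4)² + (-1.8−4)² + (0.4−4)² = 68.9.
The Normal likelihood contributes (σ²)^(−n/2) exp(−SS/(2σ²)), so the posterior is Inverse-Gamma(α + n/2, β + SS/2) = Inverse-Gamma(7.9, 37.45).
The mode of Inverse-Gamma(a, b) is b/(a+1) = 37.45/8.9 ≈ 4.2079.

σ̂²_MAP = 4.2079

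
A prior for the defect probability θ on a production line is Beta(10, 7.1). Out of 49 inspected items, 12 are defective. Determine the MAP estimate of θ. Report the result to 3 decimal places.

Prior: Beta(10, 7.1).
Data: 12 successes in 49 trials. The binomial likelihood contributes θ^12(1−θ)^37, so the posterior is Beta(10+12, 7.1+37) = Beta(22, 44.1).
For Beta(a, b) with a, b > 1 the mode is (a−1)/(a+b−2) = 21/64.1 ≈ 0.328.

θ̂_MAP = 0.328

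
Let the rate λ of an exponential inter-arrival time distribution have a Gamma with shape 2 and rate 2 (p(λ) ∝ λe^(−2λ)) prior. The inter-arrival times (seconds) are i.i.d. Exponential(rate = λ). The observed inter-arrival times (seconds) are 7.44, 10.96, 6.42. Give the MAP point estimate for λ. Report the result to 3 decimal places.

λ̂_MAP = 0.149

The Exponential(rate=λ) likelihood is ∝ λ^n e^(−λΣtᵢ). Here n = 3 and Σtᵢ = 7.44 + 10.96 + 6.42 = 24.82.
Posterior ∝ λe^(−2λ) · λ^3e^(−24.82λ) = λ^4e^(−26.82λ), i.e. Gamma(5, 26.82).
Mode = (a−1)/b = 4/26.82 ≈ 0.149.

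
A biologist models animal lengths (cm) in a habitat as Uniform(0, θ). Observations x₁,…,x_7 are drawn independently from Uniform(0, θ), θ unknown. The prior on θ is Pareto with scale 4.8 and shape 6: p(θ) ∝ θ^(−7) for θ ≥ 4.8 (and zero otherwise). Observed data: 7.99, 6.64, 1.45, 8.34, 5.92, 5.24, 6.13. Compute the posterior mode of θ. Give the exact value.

The Uniform(0, θ) likelihood is θ^(−n) for θ ≥ max(xᵢ), zero otherwise. Here max(xᵢ) = 8.34.
Posterior ∝ θ^(−7) · θ^(−7) = θ^(−14) on θ ≥ max(4.8, 8.34) = 8.34.
This density is strictly decreasing in θ, so the posterior mode lies at the lower boundary of the support.

θ̂_MAP = 8.34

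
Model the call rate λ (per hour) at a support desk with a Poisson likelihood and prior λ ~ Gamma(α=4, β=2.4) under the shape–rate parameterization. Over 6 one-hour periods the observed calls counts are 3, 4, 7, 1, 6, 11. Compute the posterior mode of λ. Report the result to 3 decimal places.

λ̂_MAP = 4.167

Σxᵢ = 3+4+7+1+6+11 = 32, with n = 6.
Posterior ∝ λ^3e^(−2.4λ) · λ^32e^(−6λ) = λ^35e^(−8.4λ), i.e. Gamma(shape=36, rate=8.4).
The mode of a Gamma(a, b) with a ≥ 1 (shape–rate) is (a−1)/b = 35/8.4 ≈ 4.167.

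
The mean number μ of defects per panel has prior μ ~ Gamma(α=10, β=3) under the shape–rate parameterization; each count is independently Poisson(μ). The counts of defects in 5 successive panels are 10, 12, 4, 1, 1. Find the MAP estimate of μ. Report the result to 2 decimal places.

Σxᵢ = 10+12+4+1+1 = 28, with n = 5.
Posterior ∝ μ^9e^(−3μ) · μ^28e^(−5μ) = μ^37e^(−8μ), i.e. Gamma(shape=38, rate=8).
The mode of a Gamma(a, b) with a ≥ 1 (shape–rate) is (a−1)/b = 37/8 ≈ 4.63.

μ̂_MAP = 4.63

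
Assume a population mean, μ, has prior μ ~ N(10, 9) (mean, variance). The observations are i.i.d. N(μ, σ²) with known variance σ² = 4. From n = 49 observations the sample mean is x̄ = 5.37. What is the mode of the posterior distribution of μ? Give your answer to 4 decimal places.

μ̂_MAP = 5.4116

n = 49, x̄ = 5.37.
For a Normal prior and Normal likelihood with known variance, the posterior is Normal; its mode equals its mean, the precision-weighted average.
Prior precision 1/σ₀² = 1/9; data precision n/σ² = 49/4 = 12.25.
μ̂ = ((1/9)·10 + 12.25·5.37) / (1/9 + 12.25) = (240817/3600)/(445/36) = 240817/44500 ≈ 5.4116.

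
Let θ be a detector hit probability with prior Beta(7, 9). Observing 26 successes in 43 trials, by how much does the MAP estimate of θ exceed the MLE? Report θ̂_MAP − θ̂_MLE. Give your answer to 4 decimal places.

Posterior is Beta(33, 26); MAP = (33−1)/(59−2) = 32/57 ≈ 0.56140.
MLE ignores the prior: θ̂_MLE = k/n = 26/43 ≈ 0.60465.
Difference = 32/57 − 26/43 = -106/2451 ≈ -0.0432.

MAP − MLE = -0.0432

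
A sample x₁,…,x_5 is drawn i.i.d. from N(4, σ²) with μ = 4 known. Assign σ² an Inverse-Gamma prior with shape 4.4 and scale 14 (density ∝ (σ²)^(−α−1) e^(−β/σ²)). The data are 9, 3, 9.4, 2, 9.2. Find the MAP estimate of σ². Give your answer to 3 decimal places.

σ̂²_MAP = 7.228

Sum of squared deviations about the known mean: SS = (9−4)² + (3−4)² + (9.4−4)² + (2−4)² + (9.2−4)² = 86.2.
The Normal likelihood contributes (σ²)^(−n/2) exp(−SS/(2σ²)), so the posterior is Inverse-Gamma(α + n/2, β + SS/2) = Inverse-Gamma(6.9, 57.1).
The mode of Inverse-Gamma(a, b) is b/(a+1) = 57.1/7.9 ≈ 7.228.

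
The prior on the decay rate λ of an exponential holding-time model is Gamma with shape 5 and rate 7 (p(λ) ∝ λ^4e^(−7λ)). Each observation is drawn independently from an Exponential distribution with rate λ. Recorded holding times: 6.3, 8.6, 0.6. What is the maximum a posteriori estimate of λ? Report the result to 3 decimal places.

The Exponential(rate=λ) likelihood is ∝ λ^n e^(−λΣtᵢ). Here n = 3 and Σtᵢ = 6.3 + 8.6 + 0.6 = 15.5.
Posterior ∝ λ^4e^(−7λ) · λ^3e^(−15.5λ) = λ^7e^(−22.5λ), i.e. Gamma(8, 22.5).
Mode = (a−1)/b = 7/22.5 ≈ 0.311.

λ̂_MAP = 0.311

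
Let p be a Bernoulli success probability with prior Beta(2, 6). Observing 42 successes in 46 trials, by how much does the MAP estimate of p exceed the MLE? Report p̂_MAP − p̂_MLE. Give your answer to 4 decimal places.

Posterior is Beta(44, 10); MAP = (44−1)/(54−2) = 43/52 ≈ 0.82692.
MLE ignores the prior: p̂_MLE = k/n = 42/46 ≈ 0.91304.
Difference = 43/52 − 42/46 = -103/1196 ≈ -0.0861.

MAP − MLE = -0.0861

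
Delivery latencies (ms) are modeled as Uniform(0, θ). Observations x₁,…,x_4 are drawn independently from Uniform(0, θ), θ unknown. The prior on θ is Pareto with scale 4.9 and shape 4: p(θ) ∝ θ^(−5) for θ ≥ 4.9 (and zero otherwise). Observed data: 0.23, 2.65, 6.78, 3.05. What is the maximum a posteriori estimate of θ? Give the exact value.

θ̂_MAP = 6.78

The Uniform(0, θ) likelihood is θ^(−n) for θ ≥ max(xᵢ), zero otherwise. Here max(xᵢ) = 6.78.
Posterior ∝ θ^(−5) · θ^(−4) = θ^(−9) on θ ≥ max(4.9, 6.78) = 6.78.
This density is strictly decreasing in θ, so the posterior mode lies at the lower boundary of the support.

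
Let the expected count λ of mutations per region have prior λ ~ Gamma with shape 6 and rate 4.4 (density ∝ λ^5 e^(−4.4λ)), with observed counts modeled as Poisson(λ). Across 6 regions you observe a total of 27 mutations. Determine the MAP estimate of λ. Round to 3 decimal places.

λ̂_MAP = 3.077

Σxᵢ = 27, n = 6.
Posterior ∝ λ^5e^(−4.4λ) · λ^27e^(−6λ) = λ^32e^(−10.4λ), i.e. Gamma(shape=33, rate=10.4).
The mode of a Gamma(a, b) with a ≥ 1 (shape–rate) is (a−1)/b = 32/10.4 ≈ 3.077.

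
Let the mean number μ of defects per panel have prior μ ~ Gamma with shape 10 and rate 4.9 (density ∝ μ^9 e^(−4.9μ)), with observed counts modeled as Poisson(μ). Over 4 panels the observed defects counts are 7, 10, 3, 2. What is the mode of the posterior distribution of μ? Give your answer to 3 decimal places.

Σxᵢ = 7+10+3+2 = 22, with n = 4.
Posterior ∝ μ^9e^(−4.9μ) · μ^22e^(−4μ) = μ^31e^(−8.9μ), i.e. Gamma(shape=32, rate=8.9).
The mode of a Gamma(a, b) with a ≥ 1 (shape–rate) is (a−1)/b = 31/8.9 ≈ 3.483.

μ̂_MAP = 3.483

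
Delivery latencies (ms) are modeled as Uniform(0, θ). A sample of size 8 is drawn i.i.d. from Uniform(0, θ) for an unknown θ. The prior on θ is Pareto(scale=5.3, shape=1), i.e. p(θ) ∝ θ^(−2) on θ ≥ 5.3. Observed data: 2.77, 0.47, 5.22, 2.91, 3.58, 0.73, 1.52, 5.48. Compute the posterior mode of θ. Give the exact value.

θ̂_MAP = 5.48

The Uniform(0, θ) likelihood is θ^(−n) for θ ≥ max(xᵢ), zero otherwise. Here max(xᵢ) = 5.48.
Posterior ∝ θ^(−2) · θ^(−8) = θ^(−10) on θ ≥ max(5.3, 5.48) = 5.48.
This density is strictly decreasing in θ, so the posterior mode lies at the lower boundary of the support.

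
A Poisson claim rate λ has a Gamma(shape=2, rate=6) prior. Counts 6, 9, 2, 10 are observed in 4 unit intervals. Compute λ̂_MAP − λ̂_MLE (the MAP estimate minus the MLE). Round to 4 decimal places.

Σxᵢ = 27. Posterior is Gamma(29, 10); MAP = (29−1)/10 = 28/10 ≈ 2.80000.
MLE = x̄ = 27/4 ≈ 6.75000.
Difference = 28/10 − 27/4 = -79/20 ≈ -3.9500.

MAP − MLE = -3.9500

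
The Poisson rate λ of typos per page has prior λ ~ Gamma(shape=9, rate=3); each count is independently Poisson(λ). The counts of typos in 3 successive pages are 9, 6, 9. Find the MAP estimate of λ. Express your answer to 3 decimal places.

λ̂_MAP = 5.333

Σxᵢ = 9+6+9 = 24, with n = 3.
Posterior ∝ λ^8e^(−3λ) · λ^24e^(−3λ) = λ^32e^(−6λ), i.e. Gamma(shape=33, rate=6).
The mode of a Gamma(a, b) with a ≥ 1 (shape–rate) is (a−1)/b = 32/6 ≈ 5.333.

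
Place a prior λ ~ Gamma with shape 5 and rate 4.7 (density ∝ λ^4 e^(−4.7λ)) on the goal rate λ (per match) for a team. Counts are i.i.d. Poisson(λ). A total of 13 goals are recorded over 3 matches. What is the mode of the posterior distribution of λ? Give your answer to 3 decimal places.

Σxᵢ = 13, n = 3.
Posterior ∝ λ^4e^(−4.7λ) · λ^13e^(−3λ) = λ^17e^(−7.7λ), i.e. Gamma(shape=18, rate=7.7).
The mode of a Gamma(a, b) with a ≥ 1 (shape–rate) is (a−1)/b = 17/7.7 ≈ 2.208.

λ̂_MAP = 2.208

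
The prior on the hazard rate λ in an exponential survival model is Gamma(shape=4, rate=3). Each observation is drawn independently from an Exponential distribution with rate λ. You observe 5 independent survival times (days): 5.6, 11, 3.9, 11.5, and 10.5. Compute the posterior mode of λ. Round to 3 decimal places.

λ̂_MAP = 0.176

The Exponential(rate=λ) likelihood is ∝ λ^n e^(−λΣtᵢ). Here n = 5 and Σtᵢ = 5.6 + 11 + 3.9 + 11.5 + 10.5 = 42.5.
Posterior ∝ λ^3e^(−3λ) · λ^5e^(−42.5λ) = λ^8e^(−45.5λ), i.e. Gamma(9, 45.5).
Mode = (a−1)/b = 8/45.5 ≈ 0.176.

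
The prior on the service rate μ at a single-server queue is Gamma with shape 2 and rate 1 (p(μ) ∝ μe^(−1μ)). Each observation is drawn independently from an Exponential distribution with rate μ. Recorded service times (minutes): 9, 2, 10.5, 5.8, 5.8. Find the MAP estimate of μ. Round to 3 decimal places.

The Exponential(rate=μ) likelihood is ∝ μ^n e^(−μΣtᵢ). Here n = 5 and Σtᵢ = 9 + 2 + 10.5 + 5.8 + 5.8 = 33.1.
Posterior ∝ μe^(−1μ) · μ^5e^(−33.1μ) = μ^6e^(−34.1μ), i.e. Gamma(7, 34.1).
Mode = (a−1)/b = 6/34.1 ≈ 0.176.

μ̂_MAP = 0.176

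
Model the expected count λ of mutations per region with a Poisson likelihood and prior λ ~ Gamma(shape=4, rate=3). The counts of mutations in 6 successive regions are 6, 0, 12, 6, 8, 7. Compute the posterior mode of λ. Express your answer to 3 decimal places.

Σxᵢ = 6+0+12+6+8+7 = 39, with n = 6.
Posterior ∝ λ^3e^(−3λ) · λ^39e^(−6λ) = λ^42e^(−9λ), i.e. Gamma(shape=43, rate=9).
The mode of a Gamma(a, b) with a ≥ 1 (shape–rate) is (a−1)/b = 42/9 ≈ 4.667.

λ̂_MAP = 4.667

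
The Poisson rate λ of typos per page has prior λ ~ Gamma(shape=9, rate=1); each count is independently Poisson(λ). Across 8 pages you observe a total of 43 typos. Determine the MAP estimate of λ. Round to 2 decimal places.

λ̂_MAP = 5.67

Σxᵢ = 43, n = 8.
Posterior ∝ λ^8e^(−1λ) · λ^43e^(−8λ) = λ^51e^(−9λ), i.e. Gamma(shape=52, rate=9).
The mode of a Gamma(a, b) with a ≥ 1 (shape–rate) is (a−1)/b = 51/9 ≈ 5.67.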